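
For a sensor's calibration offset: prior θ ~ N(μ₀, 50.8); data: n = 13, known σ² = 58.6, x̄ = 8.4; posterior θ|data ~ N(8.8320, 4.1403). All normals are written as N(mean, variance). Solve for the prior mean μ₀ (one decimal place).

μ₀ = 13.7

With known observation variance, the Normal–Normal posterior has precision τ_n = τ₀ + n/σ² and mean μ_n = (τ₀μ₀ + (n/σ²)x̄)/τ_n.
Here τ₀ = 1/50.8 = 0.019685 and τ_data = 13/58.6 = 0.221843, so τ_n = 0.241528.
Rearranging for μ₀: μ₀ = (μ_n·τ_n − τ_data·x̄)/τ₀ = (8.8320·0.241528 − 0.221843·8.4) / 0.019685 = 0.269694/0.019685 ≈ 13.7.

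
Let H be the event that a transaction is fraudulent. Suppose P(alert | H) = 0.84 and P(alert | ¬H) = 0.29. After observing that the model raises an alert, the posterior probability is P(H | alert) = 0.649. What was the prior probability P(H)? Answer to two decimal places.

Bayes' rule in odds form gives O(H|E) = O(H)·[P(E|H)/P(E|¬H)], hence O(H) = O(H|E)/LR.
Posterior odds = 0.649/(1−0.649) = 1.8490. LR = 0.84/0.29 = 2.8966.
Prior odds = 1.8490/2.8966 = 0.6383, so P(H) = 0.6383/(1+0.6383) ≈ 0.39.

P(H) = 0.39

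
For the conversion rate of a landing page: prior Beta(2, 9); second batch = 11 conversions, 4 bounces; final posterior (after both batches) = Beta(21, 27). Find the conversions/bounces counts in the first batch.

8 conversions and 14 bounces

Sequential conjugate updates are equivalent to a single update on the pooled data, so total successes = posterior α − prior α and total failures = posterior β − prior β.
Total across both batches: 21−2=19 conversions, 27−9=18 bounces.
Subtract the second batch: 19−11=8 conversions and 18−4=14 bounces.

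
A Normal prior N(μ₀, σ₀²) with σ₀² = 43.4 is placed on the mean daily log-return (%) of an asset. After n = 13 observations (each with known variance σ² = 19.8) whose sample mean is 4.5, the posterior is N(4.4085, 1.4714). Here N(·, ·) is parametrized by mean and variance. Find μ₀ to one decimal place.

With known observation variance, the Normal–Normal posterior has precision τ_n = τ₀ + n/σ² and mean μ_n = (τ₀μ₀ + (n/σ²)x̄)/τ_n.
Here τ₀ = 1/43.4 = 0.023041 and τ_data = 13/19.8 = 0.656566, so τ_n = 0.679607.
Rearranging for μ₀: μ₀ = (μ_n·τ_n − τ_data·x̄)/τ₀ = (4.4085·0.679607 − 0.656566·4.5) / 0.023041 = 0.041500/0.023041 ≈ 1.8.

μ₀ = 1.8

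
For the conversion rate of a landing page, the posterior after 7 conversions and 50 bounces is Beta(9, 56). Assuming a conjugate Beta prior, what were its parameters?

Beta(2, 6)

Under Beta–binomial conjugacy the posterior parameters are (a+s, b+f).
Subtract the data counts: 9−7=2, 56−50=6.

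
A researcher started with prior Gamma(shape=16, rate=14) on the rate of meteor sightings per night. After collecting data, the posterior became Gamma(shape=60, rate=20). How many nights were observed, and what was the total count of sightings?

Gamma–Poisson conjugacy: posterior shape = α + Σxᵢ, posterior rate = β + n.
Matching: Σxᵢ = 60 − 16 = 44 and n = 20 − 14 = 6.

n = 6 nights with total 44 sightings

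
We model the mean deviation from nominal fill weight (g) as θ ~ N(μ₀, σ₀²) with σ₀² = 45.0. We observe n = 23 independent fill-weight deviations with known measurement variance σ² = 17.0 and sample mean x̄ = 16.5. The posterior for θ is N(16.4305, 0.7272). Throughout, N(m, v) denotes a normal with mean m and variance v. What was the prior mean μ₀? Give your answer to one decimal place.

μ₀ = 12.2

The posterior mean is a precision-weighted average: μ_n = (τ₀μ₀ + τ_data·x̄)/(τ₀+τ_data), with τ₀=1/σ₀² and τ_data=n/σ².
Here τ₀ = 1/45.0 = 0.022222 and τ_data = 23/17.0 = 1.352941, so τ_n = 1.375163.
Rearranging for μ₀: μ₀ = (μ_n·τ_n − τ_data·x̄)/τ₀ = (16.4305·1.375163 − 1.352941·16.5) / 0.022222 = 0.271089/0.022222 ≈ 12.2.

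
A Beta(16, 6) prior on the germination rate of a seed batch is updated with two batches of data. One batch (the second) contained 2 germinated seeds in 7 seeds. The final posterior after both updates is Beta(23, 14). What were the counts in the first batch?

5 germinated seeds and 3 non-germinating seeds

Because Beta–binomial updating is additive in the counts, the combined data contributed (α_post−α_prior, β_post−β_prior) successes and failures.
Total across both batches: 23−16=7 germinated seeds, 14−6=8 non-germinating seeds.
Subtract the second batch: 7−2=5 germinated seeds and 8−5=3 non-germinating seeds.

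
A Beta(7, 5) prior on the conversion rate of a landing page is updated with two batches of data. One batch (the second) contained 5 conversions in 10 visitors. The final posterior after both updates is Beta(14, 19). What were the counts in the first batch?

Because Beta–binomial updating is additive in the counts, the combined data contributed (α_post−α_prior, β_post−β_prior) successes and failures.
Total across both batches: 14−7=7 conversions, 19−5=14 bounces.
Subtract the second batch: 7−5=2 conversions and 14−5=9 bounces.

2 conversions and 9 bounces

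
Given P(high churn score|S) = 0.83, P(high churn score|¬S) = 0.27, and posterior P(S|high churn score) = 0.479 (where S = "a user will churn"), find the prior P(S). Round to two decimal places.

P(S) = 0.23

In odds form, posterior odds = prior odds × likelihood ratio, so prior odds = posterior odds ÷ LR.
Posterior odds = 0.479/(1−0.479) = 0.9194. LR = 0.83/0.27 = 3.0741.
Prior odds = 0.9194/3.0741 = 0.2991, so P(S) = 0.2991/(1+0.2991) ≈ 0.23.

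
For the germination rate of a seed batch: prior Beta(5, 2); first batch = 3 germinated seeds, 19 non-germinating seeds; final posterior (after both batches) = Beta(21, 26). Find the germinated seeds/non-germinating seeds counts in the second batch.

13 germinated seeds and 5 non-germinating seeds

Because Beta–binomial updating is additive in the counts, the combined data contributed (α_post−α_prior, β_post−β_prior) successes and failures.
Total across both batches: 21−5=16 germinated seeds, 26−2=24 non-germinating seeds.
Subtract the first batch: 16−3=13 germinated seeds and 24−19=5 non-germinating seeds.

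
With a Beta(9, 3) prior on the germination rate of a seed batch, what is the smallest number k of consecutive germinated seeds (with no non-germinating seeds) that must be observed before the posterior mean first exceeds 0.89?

k = 16

After k germinated seeds and 0 non-germinating seeds the posterior is Beta(9+k, 3), with mean (9+k)/(9+3+k).
Set (9+k)/(12+k) > 0.89 and solve: k > (0.89·12 − 9)/(1 − 0.89) = 15.273.
The smallest integer exceeding 15.273 is 16, and checking k=16: (25)/(28) = 0.8929 > 0.89.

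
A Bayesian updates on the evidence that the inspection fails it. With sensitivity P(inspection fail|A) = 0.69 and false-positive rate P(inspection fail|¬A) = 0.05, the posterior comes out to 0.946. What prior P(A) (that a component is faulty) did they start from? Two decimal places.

Bayes' rule in odds form gives O(A|E) = O(A)·[P(E|A)/P(E|¬A)], hence O(A) = O(A|E)/LR.
Posterior odds = 0.946/(1−0.946) = 17.5185. LR = 0.69/0.05 = 13.8000.
Prior odds = 17.5185/13.8000 = 1.2695, so P(A) = 1.2695/(1+1.2695) ≈ 0.56.

P(A) = 0.56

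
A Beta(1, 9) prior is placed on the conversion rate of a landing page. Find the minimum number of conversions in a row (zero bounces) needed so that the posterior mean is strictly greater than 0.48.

After k conversions and 0 bounces the posterior is Beta(1+k, 9), with mean (1+k)/(1+9+k).
Set (1+k)/(10+k) > 0.48 and solve: k > (0.48·10 − 1)/(1 − 0.48) = 7.308.
The smallest integer exceeding 7.308 is 8.

k = 8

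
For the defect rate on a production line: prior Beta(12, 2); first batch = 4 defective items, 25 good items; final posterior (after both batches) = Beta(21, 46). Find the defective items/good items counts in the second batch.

5 defective items and 19 good items

Sequential conjugate updates are equivalent to a single update on the pooled data, so total successes = posterior α − prior α and total failures = posterior β − prior β.
Total across both batches: 21−12=9 defective items, 46−2=44 good items.
Subtract the first batch: 9−4=5 defective items and 44−25=19 good items.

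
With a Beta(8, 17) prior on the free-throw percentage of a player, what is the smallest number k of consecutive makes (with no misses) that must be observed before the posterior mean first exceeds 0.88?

After k makes and 0 misses the posterior is Beta(8+k, 17), with mean (8+k)/(8+17+k).
Set (8+k)/(25+k) > 0.88 and solve: k > (0.88·25 − 8)/(1 − 0.88) = 116.667.
The smallest integer exceeding 116.667 is 117.

k = 117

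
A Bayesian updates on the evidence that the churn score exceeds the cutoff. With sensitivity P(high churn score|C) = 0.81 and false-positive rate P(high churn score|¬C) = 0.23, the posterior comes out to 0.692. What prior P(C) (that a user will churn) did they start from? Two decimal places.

In odds form, posterior odds = prior odds × likelihood ratio, so prior odds = posterior odds ÷ LR.
Posterior odds = 0.692/(1−0.692) = 2.2468. LR = 0.81/0.23 = 3.5217.
Prior odds = 2.2468/3.5217 = 0.6380, so P(C) = 0.6380/(1+0.6380) ≈ 0.39.

P(C) = 0.39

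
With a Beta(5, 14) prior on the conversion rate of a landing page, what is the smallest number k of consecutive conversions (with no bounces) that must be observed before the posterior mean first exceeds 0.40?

k = 5

After k conversions and 0 bounces the posterior is Beta(5+k, 14), with mean (5+k)/(5+14+k).
Set (5+k)/(19+k) > 0.40 and solve: k > (0.40·19 − 5)/(1 − 0.40) = 4.333.
The smallest integer exceeding 4.333 is 5.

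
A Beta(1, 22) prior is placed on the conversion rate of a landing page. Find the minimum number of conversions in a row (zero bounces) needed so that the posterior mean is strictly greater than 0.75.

After k conversions and 0 bounces the posterior is Beta(1+k, 22), with mean (1+k)/(1+22+k).
Set (1+k)/(23+k) > 0.75 and solve: k > (0.75·23 − 1)/(1 − 0.75) = 65.000.
The smallest integer exceeding 65.000 is 66.

k = 66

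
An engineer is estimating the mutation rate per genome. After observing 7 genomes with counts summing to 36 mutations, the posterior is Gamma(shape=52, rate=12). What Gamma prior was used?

A Gamma(α, β) prior (rate parametrization) on a Poisson rate with n observations summing to S gives posterior Gamma(α+S, β+n).
So α = 52 − 36 = 16 and β = 12 − 7 = 5.

Gamma(shape=16, rate=5)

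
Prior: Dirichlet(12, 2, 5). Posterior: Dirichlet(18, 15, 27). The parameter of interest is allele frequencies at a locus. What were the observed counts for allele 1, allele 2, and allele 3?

For a Dirichlet(α) prior with multinomial counts c, the posterior is Dirichlet(α + c) componentwise.
Counts are posterior − prior componentwise: 18−12=6, 15−2=13, 27−5=22.

counts (6, 13, 22)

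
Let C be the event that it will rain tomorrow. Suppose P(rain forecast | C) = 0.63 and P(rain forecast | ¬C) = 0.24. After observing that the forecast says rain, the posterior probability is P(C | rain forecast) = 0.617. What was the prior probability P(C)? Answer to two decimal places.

P(C) = 0.38

Bayes' rule in odds form gives O(C|E) = O(C)·[P(E|C)/P(E|¬C)], hence O(C) = O(C|E)/LR.
Posterior odds = 0.617/(1−0.617) = 1.6110. LR = 0.63/0.24 = 2.6250.
Prior odds = 1.6110/2.6250 = 0.6137, so P(C) = 0.6137/(1+0.6137) ≈ 0.38.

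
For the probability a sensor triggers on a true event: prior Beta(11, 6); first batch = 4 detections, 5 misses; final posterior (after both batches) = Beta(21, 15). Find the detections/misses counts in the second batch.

Because Beta–binomial updating is additive in the counts, the combined data contributed (α_post−α_prior, β_post−β_prior) successes and failures.
Total across both batches: 21−11=10 detections, 15−6=9 misses.
Subtract the first batch: 10−4=6 detections and 9−5=4 misses.

6 detections and 4 misses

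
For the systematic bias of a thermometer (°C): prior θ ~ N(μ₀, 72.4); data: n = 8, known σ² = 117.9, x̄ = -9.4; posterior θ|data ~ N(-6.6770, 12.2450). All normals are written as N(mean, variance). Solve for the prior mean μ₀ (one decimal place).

With known observation variance, the Normal–Normal posterior has precision τ_n = τ₀ + n/σ² and mean μ_n = (τ₀μ₀ + (n/σ²)x̄)/τ_n.
Here τ₀ = 1/72.4 = 0.013812 and τ_data = 8/117.9 = 0.067854, so τ_n = 0.081666.
Rearranging for μ₀: μ₀ = (μ_n·τ_n − τ_data·x̄)/τ₀ = (-6.6770·0.081666 − 0.067854·-9.4) / 0.013812 = 0.092544/0.013812 ≈ 6.7.

μ₀ = 6.7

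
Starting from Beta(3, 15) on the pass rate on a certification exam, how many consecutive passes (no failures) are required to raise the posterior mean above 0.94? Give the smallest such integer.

k = 233

After k passes and 0 failures the posterior is Beta(3+k, 15), with mean (3+k)/(3+15+k).
Set (3+k)/(18+k) > 0.94 and solve: k > (0.94·18 − 3)/(1 − 0.94) = 232.000.
The smallest integer exceeding 232.000 is 233.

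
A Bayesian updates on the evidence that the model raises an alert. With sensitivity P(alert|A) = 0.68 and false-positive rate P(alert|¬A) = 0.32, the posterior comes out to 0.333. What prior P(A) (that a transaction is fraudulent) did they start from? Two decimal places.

P(A) = 0.19

Bayes' rule in odds form gives O(A|E) = O(A)·[P(E|A)/P(E|¬A)], hence O(A) = O(A|E)/LR.
Posterior odds = 0.333/(1−0.333) = 0.4993. LR = 0.68/0.32 = 2.1250.
Prior odds = 0.4993/2.1250 = 0.2350, so P(A) = 0.2350/(1+0.2350) ≈ 0.19.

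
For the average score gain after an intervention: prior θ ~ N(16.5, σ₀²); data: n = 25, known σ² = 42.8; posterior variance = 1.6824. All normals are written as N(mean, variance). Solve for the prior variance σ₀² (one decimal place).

For the Normal–Normal model with known σ², precisions add: τ_n = τ₀ + n/σ².
So 1/σ₀² = 1/1.6824 − 25/42.8 = 0.594389 − 0.584112 = 0.010277.
Hence σ₀² = 1/0.010277 ≈ 97.3.

σ₀² = 97.3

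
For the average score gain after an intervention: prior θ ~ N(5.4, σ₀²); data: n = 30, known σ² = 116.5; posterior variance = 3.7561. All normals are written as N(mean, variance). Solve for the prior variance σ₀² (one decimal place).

For the Normal–Normal model with known σ², precisions add: τ_n = τ₀ + n/σ².
So 1/σ₀² = 1/3.7561 − 30/116.5 = 0.266234 − 0.257511 = 0.008723.
Hence σ₀² = 1/0.008723 ≈ 114.6.

σ₀² = 114.6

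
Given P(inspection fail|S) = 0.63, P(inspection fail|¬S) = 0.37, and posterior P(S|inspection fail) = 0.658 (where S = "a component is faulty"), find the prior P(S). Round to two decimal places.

P(S) = 0.53

Bayes' rule in odds form gives O(S|E) = O(S)·[P(E|S)/P(E|¬S)], hence O(S) = O(S|E)/LR.
Posterior odds = 0.658/(1−0.658) = 1.9240. LR = 0.63/0.37 = 1.7027.
Prior odds = 1.9240/1.7027 = 1.1300, so P(S) = 1.1300/(1+1.1300) ≈ 0.53.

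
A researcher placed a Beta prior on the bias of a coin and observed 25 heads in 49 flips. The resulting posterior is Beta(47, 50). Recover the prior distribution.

Beta is conjugate to the binomial likelihood: posterior = Beta(α+s, β+f).
Subtract the data counts: 47−25=22, 50−24=26.

Beta(22, 26)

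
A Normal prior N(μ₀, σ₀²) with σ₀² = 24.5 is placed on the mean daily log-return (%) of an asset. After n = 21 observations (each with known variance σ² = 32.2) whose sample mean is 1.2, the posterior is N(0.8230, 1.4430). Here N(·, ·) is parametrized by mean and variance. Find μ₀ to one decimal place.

The posterior mean is a precision-weighted average: μ_n = (τ₀μ₀ + τ_data·x̄)/(τ₀+τ_data), with τ₀=1/σ₀² and τ_data=n/σ².
Here τ₀ = 1/24.5 = 0.040816 and τ_data = 21/32.2 = 0.652174, so τ_n = 0.692990.
Rearranging for μ₀: μ₀ = (μ_n·τ_n − τ_data·x̄)/τ₀ = (0.8230·0.692990 − 0.652174·1.2) / 0.040816 = -0.212278/0.040816 ≈ -5.2.

μ₀ = -5.2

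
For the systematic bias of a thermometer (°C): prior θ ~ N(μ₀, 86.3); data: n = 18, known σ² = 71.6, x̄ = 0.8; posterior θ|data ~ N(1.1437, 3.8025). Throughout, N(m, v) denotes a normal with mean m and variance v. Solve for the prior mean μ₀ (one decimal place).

μ₀ = 8.6

The posterior mean is a precision-weighted average: μ_n = (τ₀μ₀ + τ_data·x̄)/(τ₀+τ_data), with τ₀=1/σ₀² and τ_data=n/σ².
Here τ₀ = 1/86.3 = 0.011587 and τ_data = 18/71.6 = 0.251397, so τ_n = 0.262984.
Rearranging for μ₀: μ₀ = (μ_n·τ_n − τ_data·x̄)/τ₀ = (1.1437·0.262984 − 0.251397·0.8) / 0.011587 = 0.099657/0.011587 ≈ 8.6.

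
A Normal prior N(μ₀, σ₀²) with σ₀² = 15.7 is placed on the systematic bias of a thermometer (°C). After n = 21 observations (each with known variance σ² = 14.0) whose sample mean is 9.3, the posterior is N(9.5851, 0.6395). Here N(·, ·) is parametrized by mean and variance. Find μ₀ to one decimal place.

μ₀ = 16.3

The posterior mean is a precision-weighted average: μ_n = (τ₀μ₀ + τ_data·x̄)/(τ₀+τ_data), with τ₀=1/σ₀² and τ_data=n/σ².
Here τ₀ = 1/15.7 = 0.063694 and τ_data = 21/14.0 = 1.500000, so τ_n = 1.563694.
Rearranging for μ₀: μ₀ = (μ_n·τ_n − τ_data·x̄)/τ₀ = (9.5851·1.563694 − 1.500000·9.3) / 0.063694 = 1.038163/0.063694 ≈ 16.3.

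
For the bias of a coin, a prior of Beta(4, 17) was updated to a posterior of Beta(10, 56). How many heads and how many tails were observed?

A Beta(α, β) prior with s successes and f failures in binomial data gives a Beta(α+s, β+f) posterior.
Match parameters: s=10−4=6, f=56−17=39.

6 heads and 39 tails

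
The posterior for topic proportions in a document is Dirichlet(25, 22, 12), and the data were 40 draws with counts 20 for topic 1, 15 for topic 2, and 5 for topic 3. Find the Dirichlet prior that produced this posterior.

For a Dirichlet(α) prior with multinomial counts c, the posterior is Dirichlet(α + c) componentwise.
Subtract each count from the matching posterior parameter: 25−20=5, 22−15=7, 12−5=7.

Dirichlet(5, 7, 7)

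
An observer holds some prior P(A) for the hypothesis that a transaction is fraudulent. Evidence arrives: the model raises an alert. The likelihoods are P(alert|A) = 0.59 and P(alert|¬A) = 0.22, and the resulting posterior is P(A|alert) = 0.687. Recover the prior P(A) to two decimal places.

P(A) = 0.45

In odds form, posterior odds = prior odds × likelihood ratio, so prior odds = posterior odds ÷ LR.
Posterior odds = 0.687/(1−0.687) = 2.1949. LR = 0.59/0.22 = 2.6818.
Prior odds = 2.1949/2.6818 = 0.8184, so P(A) = 0.8184/(1+0.8184) ≈ 0.45.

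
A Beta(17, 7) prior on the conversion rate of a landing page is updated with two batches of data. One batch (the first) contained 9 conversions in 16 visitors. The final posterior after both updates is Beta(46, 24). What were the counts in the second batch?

20 conversions and 10 bounces

Because Beta–binomial updating is additive in the counts, the combined data contributed (α_post−α_prior, β_post−β_prior) successes and failures.
Total across both batches: 46−17=29 conversions, 24−7=17 bounces.
Subtract the first batch: 29−9=20 conversions and 17−7=10 bounces.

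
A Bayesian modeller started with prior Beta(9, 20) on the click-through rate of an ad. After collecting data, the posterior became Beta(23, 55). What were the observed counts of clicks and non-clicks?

Under Beta–binomial conjugacy the posterior parameters are (a+s, b+f).
So s = 23 − 9 = 14 and f = 55 − 20 = 35.

14 clicks and 35 non-clicks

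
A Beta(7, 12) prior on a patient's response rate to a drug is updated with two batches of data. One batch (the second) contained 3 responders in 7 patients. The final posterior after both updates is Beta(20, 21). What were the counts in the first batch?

10 responders and 5 non-responders

Sequential conjugate updates are equivalent to a single update on the pooled data, so total successes = posterior α − prior α and total failures = posterior β − prior β.
Total across both batches: 20−7=13 responders, 21−12=9 non-responders.
Subtract the second batch: 13−3=10 responders and 9−4=5 non-responders.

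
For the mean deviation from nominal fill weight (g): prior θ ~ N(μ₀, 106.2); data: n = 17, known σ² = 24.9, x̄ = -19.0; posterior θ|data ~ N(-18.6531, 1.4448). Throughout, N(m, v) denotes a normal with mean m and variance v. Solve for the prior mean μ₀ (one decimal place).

μ₀ = 6.5

With known observation variance, the Normal–Normal posterior has precision τ_n = τ₀ + n/σ² and mean μ_n = (τ₀μ₀ + (n/σ²)x̄)/τ_n.
Here τ₀ = 1/106.2 = 0.009416 and τ_data = 17/24.9 = 0.682731, so τ_n = 0.692147.
Rearranging for μ₀: μ₀ = (μ_n·τ_n − τ_data·x̄)/τ₀ = (-18.6531·0.692147 − 0.682731·-19.0) / 0.009416 = 0.061202/0.009416 ≈ 6.5.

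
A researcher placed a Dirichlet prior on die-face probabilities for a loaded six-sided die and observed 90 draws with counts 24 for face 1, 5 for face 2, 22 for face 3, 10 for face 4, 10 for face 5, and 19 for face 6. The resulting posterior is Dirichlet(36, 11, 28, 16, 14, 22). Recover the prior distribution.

Dirichlet(12, 6, 6, 6, 4, 3)

For a Dirichlet(α) prior with multinomial counts c, the posterior is Dirichlet(α + c) componentwise.
Subtract each count from the matching posterior parameter: 36−24=12, 11−5=6, 28−22=6, 16−10=6, 14−10=4, 22−19=3.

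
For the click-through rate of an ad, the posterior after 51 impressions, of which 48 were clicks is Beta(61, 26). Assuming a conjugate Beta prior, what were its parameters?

Under Beta–binomial conjugacy the posterior parameters are (a+s, b+f).
So a = 61 − 48 = 13 and b = 26 − 3 = 23.

Beta(13, 23)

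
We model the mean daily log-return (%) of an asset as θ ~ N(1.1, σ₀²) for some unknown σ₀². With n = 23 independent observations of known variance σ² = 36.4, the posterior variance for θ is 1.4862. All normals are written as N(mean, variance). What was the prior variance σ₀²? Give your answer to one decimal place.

For the Normal–Normal model with known σ², precisions add: τ_n = τ₀ + n/σ².
So 1/σ₀² = 1/1.4862 − 23/36.4 = 0.672857 − 0.631868 = 0.040989.
Hence σ₀² = 1/0.040989 ≈ 24.4.

σ₀² = 24.4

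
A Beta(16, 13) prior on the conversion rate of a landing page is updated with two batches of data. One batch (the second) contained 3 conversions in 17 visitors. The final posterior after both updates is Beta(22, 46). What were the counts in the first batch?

Because Beta–binomial updating is additive in the counts, the combined data contributed (α_post−α_prior, β_post−β_prior) successes and failures.
Total across both batches: 22−16=6 conversions, 46−13=33 bounces.
Subtract the second batch: 6−3=3 conversions and 33−14=19 bounces.

3 conversions and 19 bounces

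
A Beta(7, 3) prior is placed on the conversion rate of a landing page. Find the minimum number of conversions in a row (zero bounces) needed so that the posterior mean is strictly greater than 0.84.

k = 9

After k conversions and 0 bounces the posterior is Beta(7+k, 3), with mean (7+k)/(7+3+k).
Set (7+k)/(10+k) > 0.84 and solve: k > (0.84·10 − 7)/(1 − 0.84) = 8.750.
The smallest integer exceeding 8.750 is 9.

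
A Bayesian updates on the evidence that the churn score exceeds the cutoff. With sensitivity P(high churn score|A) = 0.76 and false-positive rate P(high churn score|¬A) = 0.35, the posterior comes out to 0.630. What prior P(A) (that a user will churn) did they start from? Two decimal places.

P(A) = 0.44

Bayes' rule in odds form gives O(A|E) = O(A)·[P(E|A)/P(E|¬A)], hence O(A) = O(A|E)/LR.
Posterior odds = 0.630/(1−0.630) = 1.7027. LR = 0.76/0.35 = 2.1714.
Prior odds = 1.7027/2.1714 = 0.7841, so P(A) = 0.7841/(1+0.7841) ≈ 0.44.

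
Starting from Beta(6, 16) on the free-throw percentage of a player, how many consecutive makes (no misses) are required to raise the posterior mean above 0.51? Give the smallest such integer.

After k makes and 0 misses the posterior is Beta(6+k, 16), with mean (6+k)/(6+16+k).
Set (6+k)/(22+k) > 0.51 and solve: k > (0.51·22 − 6)/(1 − 0.51) = 10.653.
The smallest integer exceeding 10.653 is 11.

k = 11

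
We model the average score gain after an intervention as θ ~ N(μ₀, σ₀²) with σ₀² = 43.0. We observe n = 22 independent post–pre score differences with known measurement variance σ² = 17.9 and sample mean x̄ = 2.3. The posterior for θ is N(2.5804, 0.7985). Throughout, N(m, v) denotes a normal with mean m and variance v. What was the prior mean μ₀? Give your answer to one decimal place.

With known observation variance, the Normal–Normal posterior has precision τ_n = τ₀ + n/σ² and mean μ_n = (τ₀μ₀ + (n/σ²)x̄)/τ_n.
Here τ₀ = 1/43.0 = 0.023256 and τ_data = 22/17.9 = 1.229050, so τ_n = 1.252306.
Rearranging for μ₀: μ₀ = (μ_n·τ_n − τ_data·x̄)/τ₀ = (2.5804·1.252306 − 1.229050·2.3) / 0.023256 = 0.404635/0.023256 ≈ 17.4.

μ₀ = 17.4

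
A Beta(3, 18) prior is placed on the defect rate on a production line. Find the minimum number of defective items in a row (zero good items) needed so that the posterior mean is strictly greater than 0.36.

k = 8

After k defective items and 0 good items the posterior is Beta(3+k, 18), with mean (3+k)/(3+18+k).
Set (3+k)/(21+k) > 0.36 and solve: k > (0.36·21 − 3)/(1 − 0.36) = 7.125.
The smallest integer exceeding 7.125 is 8, and checking k=8: (11)/(29) = 0.3793 > 0.36.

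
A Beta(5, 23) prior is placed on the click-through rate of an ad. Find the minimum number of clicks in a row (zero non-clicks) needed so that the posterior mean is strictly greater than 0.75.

k = 65

After k clicks and 0 non-clicks the posterior is Beta(5+k, 23), with mean (5+k)/(5+23+k).
Set (5+k)/(28+k) > 0.75 and solve: k > (0.75·28 − 5)/(1 − 0.75) = 64.000.
The smallest integer exceeding 64.000 is 65, and checking k=65: (70)/(93) = 0.7527 > 0.75.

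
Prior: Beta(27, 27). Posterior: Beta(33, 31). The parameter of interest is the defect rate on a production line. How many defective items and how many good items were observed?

6 defective items and 4 good items

Under Beta–binomial conjugacy the posterior parameters are (a+s, b+f).
So s = 33 − 27 = 6 and f = 31 − 27 = 4.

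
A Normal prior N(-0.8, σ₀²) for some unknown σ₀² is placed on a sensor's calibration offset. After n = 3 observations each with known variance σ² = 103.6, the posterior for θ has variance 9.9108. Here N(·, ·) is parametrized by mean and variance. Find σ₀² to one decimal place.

For the Normal–Normal model with known σ², precisions add: τ_n = τ₀ + n/σ².
So 1/σ₀² = 1/9.9108 − 3/103.6 = 0.100900 − 0.028958 = 0.071942.
Hence σ₀² = 1/0.071942 ≈ 13.9.

σ₀² = 13.9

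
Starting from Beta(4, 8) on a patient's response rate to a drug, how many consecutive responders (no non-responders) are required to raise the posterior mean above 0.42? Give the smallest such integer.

After k responders and 0 non-responders the posterior is Beta(4+k, 8), with mean (4+k)/(4+8+k).
Set (4+k)/(12+k) > 0.42 and solve: k > (0.42·12 − 4)/(1 − 0.42) = 1.793.
The smallest integer exceeding 1.793 is 2.

k = 2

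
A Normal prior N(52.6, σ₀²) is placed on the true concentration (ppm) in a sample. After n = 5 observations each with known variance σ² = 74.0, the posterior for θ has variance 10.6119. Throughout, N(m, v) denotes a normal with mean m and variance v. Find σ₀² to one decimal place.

For the Normal–Normal model with known σ², precisions add: τ_n = τ₀ + n/σ².
So 1/σ₀² = 1/10.6119 − 5/74.0 = 0.094234 − 0.067568 = 0.026666.
Hence σ₀² = 1/0.026666 ≈ 37.5.

σ₀² = 37.5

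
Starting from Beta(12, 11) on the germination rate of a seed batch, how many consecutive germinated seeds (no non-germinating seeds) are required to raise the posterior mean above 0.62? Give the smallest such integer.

After k germinated seeds and 0 non-germinating seeds the posterior is Beta(12+k, 11), with mean (12+k)/(12+11+k).
Set (12+k)/(23+k) > 0.62 and solve: k > (0.62·23 − 12)/(1 − 0.62) = 5.947.
The smallest integer exceeding 5.947 is 6.

k = 6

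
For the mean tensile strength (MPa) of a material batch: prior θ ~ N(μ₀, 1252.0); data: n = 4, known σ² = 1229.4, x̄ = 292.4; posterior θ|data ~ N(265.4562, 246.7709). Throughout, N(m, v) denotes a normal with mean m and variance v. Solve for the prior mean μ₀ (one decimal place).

μ₀ = 155.7

With known observation variance, the Normal–Normal posterior has precision τ_n = τ₀ + n/σ² and mean μ_n = (τ₀μ₀ + (n/σ²)x̄)/τ_n.
Here τ₀ = 1/1252.0 = 0.000799 and τ_data = 4/1229.4 = 0.003254, so τ_n = 0.004053.
Rearranging for μ₀: μ₀ = (μ_n·τ_n − τ_data·x̄)/τ₀ = (265.4562·0.004053 − 0.003254·292.4) / 0.000799 = 0.124424/0.000799 ≈ 155.7.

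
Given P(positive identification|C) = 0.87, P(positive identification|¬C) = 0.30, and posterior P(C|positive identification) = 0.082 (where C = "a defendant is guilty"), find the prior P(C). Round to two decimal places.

In odds form, posterior odds = prior odds × likelihood ratio, so prior odds = posterior odds ÷ LR.
Posterior odds = 0.082/(1−0.082) = 0.0893. LR = 0.87/0.30 = 2.9000.
Prior odds = 0.0893/2.9000 = 0.0308, so P(C) = 0.0308/(1+0.0308) ≈ 0.03.

P(C) = 0.03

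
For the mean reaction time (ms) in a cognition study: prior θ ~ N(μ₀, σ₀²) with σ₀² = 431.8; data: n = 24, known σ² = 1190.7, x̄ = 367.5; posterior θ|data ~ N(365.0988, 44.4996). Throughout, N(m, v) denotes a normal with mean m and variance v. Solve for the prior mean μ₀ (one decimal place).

μ₀ = 344.2

With known observation variance, the Normal–Normal posterior has precision τ_n = τ₀ + n/σ² and mean μ_n = (τ₀μ₀ + (n/σ²)x̄)/τ_n.
Here τ₀ = 1/431.8 = 0.002316 and τ_data = 24/1190.7 = 0.020156, so τ_n = 0.022472.
Rearranging for μ₀: μ₀ = (μ_n·τ_n − τ_data·x̄)/τ₀ = (365.0988·0.022472 − 0.020156·367.5) / 0.002316 = 0.797170/0.002316 ≈ 344.2.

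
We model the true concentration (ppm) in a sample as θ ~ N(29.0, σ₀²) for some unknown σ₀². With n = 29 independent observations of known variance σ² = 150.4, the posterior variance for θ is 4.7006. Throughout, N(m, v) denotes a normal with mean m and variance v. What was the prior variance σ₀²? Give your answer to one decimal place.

Posterior precision equals prior precision plus data precision: 1/σ_n² = 1/σ₀² + n/σ².
So 1/σ₀² = 1/4.7006 − 29/150.4 = 0.212739 − 0.192819 = 0.019920.
Hence σ₀² = 1/0.019920 ≈ 50.2.

σ₀² = 50.2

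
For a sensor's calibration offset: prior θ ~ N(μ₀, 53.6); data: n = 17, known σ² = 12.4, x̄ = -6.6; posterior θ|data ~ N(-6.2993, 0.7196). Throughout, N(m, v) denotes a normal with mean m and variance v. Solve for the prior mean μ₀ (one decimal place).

μ₀ = 15.8

The posterior mean is a precision-weighted average: μ_n = (τ₀μ₀ + τ_data·x̄)/(τ₀+τ_data), with τ₀=1/σ₀² and τ_data=n/σ².
Here τ₀ = 1/53.6 = 0.018657 and τ_data = 17/12.4 = 1.370968, so τ_n = 1.389625.
Rearranging for μ₀: μ₀ = (μ_n·τ_n − τ_data·x̄)/τ₀ = (-6.2993·1.389625 − 1.370968·-6.6) / 0.018657 = 0.294724/0.018657 ≈ 15.8.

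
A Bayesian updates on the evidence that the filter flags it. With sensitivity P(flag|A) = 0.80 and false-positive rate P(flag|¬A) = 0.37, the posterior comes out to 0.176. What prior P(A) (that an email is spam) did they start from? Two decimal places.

P(A) = 0.09

In odds form, posterior odds = prior odds × likelihood ratio, so prior odds = posterior odds ÷ LR.
Posterior odds = 0.176/(1−0.176) = 0.2136. LR = 0.80/0.37 = 2.1622.
Prior odds = 0.2136/2.1622 = 0.0988, so P(A) = 0.0988/(1+0.0988) ≈ 0.09.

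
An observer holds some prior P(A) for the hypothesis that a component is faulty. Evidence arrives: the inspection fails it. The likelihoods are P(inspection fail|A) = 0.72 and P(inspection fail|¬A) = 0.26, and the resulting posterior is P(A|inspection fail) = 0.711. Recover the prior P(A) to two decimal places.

In odds form, posterior odds = prior odds × likelihood ratio, so prior odds = posterior odds ÷ LR.
Posterior odds = 0.711/(1−0.711) = 2.4602. LR = 0.72/0.26 = 2.7692.
Prior odds = 2.4602/2.7692 = 0.8884, so P(A) = 0.8884/(1+0.8884) ≈ 0.47.

P(A) = 0.47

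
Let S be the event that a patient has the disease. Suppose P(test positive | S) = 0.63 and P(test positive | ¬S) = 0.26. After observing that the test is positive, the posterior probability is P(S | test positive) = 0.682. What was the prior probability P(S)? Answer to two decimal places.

P(S) = 0.47

In odds form, posterior odds = prior odds × likelihood ratio, so prior odds = posterior odds ÷ LR.
Posterior odds = 0.682/(1−0.682) = 2.1447. LR = 0.63/0.26 = 2.4231.
Prior odds = 2.1447/2.4231 = 0.8851, so P(S) = 0.8851/(1+0.8851) ≈ 0.47.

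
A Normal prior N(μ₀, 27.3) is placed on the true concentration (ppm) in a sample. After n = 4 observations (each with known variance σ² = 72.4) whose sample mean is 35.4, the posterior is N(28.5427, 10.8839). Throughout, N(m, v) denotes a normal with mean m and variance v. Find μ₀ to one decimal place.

μ₀ = 18.2

The posterior mean is a precision-weighted average: μ_n = (τ₀μ₀ + τ_data·x̄)/(τ₀+τ_data), with τ₀=1/σ₀² and τ_data=n/σ².
Here τ₀ = 1/27.3 = 0.036630 and τ_data = 4/72.4 = 0.055249, so τ_n = 0.091879.
Rearranging for μ₀: μ₀ = (μ_n·τ_n − τ_data·x̄)/τ₀ = (28.5427·0.091879 − 0.055249·35.4) / 0.036630 = 0.666660/0.036630 ≈ 18.2.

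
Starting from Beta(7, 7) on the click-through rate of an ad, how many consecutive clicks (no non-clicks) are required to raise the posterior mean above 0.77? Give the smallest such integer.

After k clicks and 0 non-clicks the posterior is Beta(7+k, 7), with mean (7+k)/(7+7+k).
Set (7+k)/(14+k) > 0.77 and solve: k > (0.77·14 − 7)/(1 − 0.77) = 16.435.
The smallest integer exceeding 16.435 is 17, and checking k=17: (24)/(31) = 0.7742 > 0.77.

k = 17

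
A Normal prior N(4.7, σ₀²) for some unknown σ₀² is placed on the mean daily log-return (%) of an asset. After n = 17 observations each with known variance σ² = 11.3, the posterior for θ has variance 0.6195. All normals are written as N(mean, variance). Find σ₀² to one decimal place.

σ₀² = 9.1

Posterior precision equals prior precision plus data precision: 1/σ_n² = 1/σ₀² + n/σ².
So 1/σ₀² = 1/0.6195 − 17/11.3 = 1.614205 − 1.504425 = 0.109780.
Hence σ₀² = 1/0.109780 ≈ 9.1.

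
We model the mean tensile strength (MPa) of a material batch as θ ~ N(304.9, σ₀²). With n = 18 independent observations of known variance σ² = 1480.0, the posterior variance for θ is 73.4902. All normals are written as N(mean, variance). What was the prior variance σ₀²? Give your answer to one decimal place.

σ₀² = 692.0

Posterior precision equals prior precision plus data precision: 1/σ_n² = 1/σ₀² + n/σ².
So 1/σ₀² = 1/73.4902 − 18/1480.0 = 0.013607 − 0.012162 = 0.001445.
Hence σ₀² = 1/0.001445 ≈ 692.0.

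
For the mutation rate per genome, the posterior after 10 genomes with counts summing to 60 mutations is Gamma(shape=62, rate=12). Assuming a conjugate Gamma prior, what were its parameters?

Gamma–Poisson conjugacy: posterior shape = α + Σxᵢ, posterior rate = β + n.
So α = 62 − 60 = 2 and β = 12 − 10 = 2.

Gamma(shape=2, rate=2)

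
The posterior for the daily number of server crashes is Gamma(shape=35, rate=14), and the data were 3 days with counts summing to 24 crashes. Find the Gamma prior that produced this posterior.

A Gamma(α, β) prior (rate parametrization) on a Poisson rate with n observations summing to S gives posterior Gamma(α+S, β+n).
So α = 35 − 24 = 11 and β = 14 − 3 = 11.

Gamma(shape=11, rate=11)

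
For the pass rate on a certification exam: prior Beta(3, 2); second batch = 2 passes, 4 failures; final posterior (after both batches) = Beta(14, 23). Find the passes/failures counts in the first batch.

Sequential conjugate updates are equivalent to a single update on the pooled data, so total successes = posterior α − prior α and total failures = posterior β − prior β.
Total across both batches: 14−3=11 passes, 23−2=21 failures.
Subtract the second batch: 11−2=9 passes and 21−4=17 failures.

9 passes and 17 failures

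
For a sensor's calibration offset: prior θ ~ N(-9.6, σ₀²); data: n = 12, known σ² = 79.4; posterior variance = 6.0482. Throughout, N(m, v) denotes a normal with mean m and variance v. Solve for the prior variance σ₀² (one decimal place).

Posterior precision equals prior precision plus data precision: 1/σ_n² = 1/σ₀² + n/σ².
So 1/σ₀² = 1/6.0482 − 12/79.4 = 0.165338 − 0.151134 = 0.014204.
Hence σ₀² = 1/0.014204 ≈ 70.4.

σ₀² = 70.4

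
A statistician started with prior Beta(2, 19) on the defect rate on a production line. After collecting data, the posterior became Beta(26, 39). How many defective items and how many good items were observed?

Beta is conjugate to the binomial likelihood: posterior = Beta(a+s, b+f).
So s = 26 − 2 = 24 and f = 39 − 19 = 20.

24 defective items and 20 good items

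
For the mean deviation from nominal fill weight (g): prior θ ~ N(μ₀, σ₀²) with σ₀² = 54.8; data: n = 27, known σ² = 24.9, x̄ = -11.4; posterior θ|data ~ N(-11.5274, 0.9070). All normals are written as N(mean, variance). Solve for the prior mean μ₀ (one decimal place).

μ₀ = -19.1

The posterior mean is a precision-weighted average: μ_n = (τ₀μ₀ + τ_data·x̄)/(τ₀+τ_data), with τ₀=1/σ₀² and τ_data=n/σ².
Here τ₀ = 1/54.8 = 0.018248 and τ_data = 27/24.9 = 1.084337, so τ_n = 1.102585.
Rearranging for μ₀: μ₀ = (μ_n·τ_n − τ_data·x̄)/τ₀ = (-11.5274·1.102585 − 1.084337·-11.4) / 0.018248 = -0.348497/0.018248 ≈ -19.1.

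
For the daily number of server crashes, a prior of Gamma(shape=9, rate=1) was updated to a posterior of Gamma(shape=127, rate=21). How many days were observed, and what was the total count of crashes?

n = 20 days with total 118 crashes

A Gamma(α, β) prior (rate parametrization) on a Poisson rate with n observations summing to S gives posterior Gamma(α+S, β+n).
Matching: Σxᵢ = 127 − 9 = 118 and n = 21 − 1 = 20.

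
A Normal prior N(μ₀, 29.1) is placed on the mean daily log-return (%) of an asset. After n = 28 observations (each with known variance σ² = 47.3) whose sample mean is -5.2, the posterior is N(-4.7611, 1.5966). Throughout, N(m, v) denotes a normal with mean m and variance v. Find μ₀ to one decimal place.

μ₀ = 2.8

With known observation variance, the Normal–Normal posterior has precision τ_n = τ₀ + n/σ² and mean μ_n = (τ₀μ₀ + (n/σ²)x̄)/τ_n.
Here τ₀ = 1/29.1 = 0.034364 and τ_data = 28/47.3 = 0.591966, so τ_n = 0.626330.
Rearranging for μ₀: μ₀ = (μ_n·τ_n − τ_data·x̄)/τ₀ = (-4.7611·0.626330 − 0.591966·-5.2) / 0.034364 = 0.096203/0.034364 ≈ 2.8.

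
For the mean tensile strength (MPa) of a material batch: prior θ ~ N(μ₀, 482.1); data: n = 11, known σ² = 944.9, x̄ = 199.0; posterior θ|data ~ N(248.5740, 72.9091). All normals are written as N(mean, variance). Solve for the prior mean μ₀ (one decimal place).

The posterior mean is a precision-weighted average: μ_n = (τ₀μ₀ + τ_data·x̄)/(τ₀+τ_data), with τ₀=1/σ₀² and τ_data=n/σ².
Here τ₀ = 1/482.1 = 0.002074 and τ_data = 11/944.9 = 0.011641, so τ_n = 0.013715.
Rearranging for μ₀: μ₀ = (μ_n·τ_n − τ_data·x̄)/τ₀ = (248.5740·0.013715 − 0.011641·199.0) / 0.002074 = 1.092633/0.002074 ≈ 526.8.

μ₀ = 526.8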